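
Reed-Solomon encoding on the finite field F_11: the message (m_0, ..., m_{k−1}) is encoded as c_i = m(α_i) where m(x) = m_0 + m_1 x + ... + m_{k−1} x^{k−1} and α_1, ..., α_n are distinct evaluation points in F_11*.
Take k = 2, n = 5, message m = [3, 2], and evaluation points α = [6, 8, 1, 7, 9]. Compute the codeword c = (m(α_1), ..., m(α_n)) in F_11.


c = [4, 8, 5, 6, 10]

Message polynomial: m(x) = 3 + 2·x (mod 11).
For each evaluation point α_i, compute m(α_i) mod 11:
  α_1 = 6: Horner steps 2 → 4, so m(6) = 4.
  α_2 = 8: Horner steps 2 → 8, so m(8) = 8.
  α_3 = 1: Horner steps 2 → 5, so m(1) = 5.
  α_4 = 7: Horner steps 2 → 6, so m(7) = 6.
  α_5 = 9: Horner steps 2 → 10, so m(9) = 10.
Codeword c = [4, 8, 5, 6, 10] ∈ F_11^5.


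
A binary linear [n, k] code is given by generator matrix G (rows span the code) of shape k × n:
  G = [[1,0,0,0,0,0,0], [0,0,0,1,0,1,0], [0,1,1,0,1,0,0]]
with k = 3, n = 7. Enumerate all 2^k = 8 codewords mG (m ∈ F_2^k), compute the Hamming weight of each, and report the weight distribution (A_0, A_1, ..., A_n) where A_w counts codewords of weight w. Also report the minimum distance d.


Weight distribution: A_0 = 1, A_1 = 1, A_2 = 1, A_3 = 2, A_4 = 1, A_5 = 1, A_6 = 1. Minimum distance d = 1.

Enumerate all 2^3 = 8 messages m ∈ F_2^3.
For each, compute codeword c = mG in F_2^7, then tally its weight.
  m = 000 → c = 0000000, weight = 0.
  m = 100 → c = 1000000, weight = 1.
  m = 010 → c = 0001010, weight = 2.
  m = 110 → c = 1001010, weight = 3.
  m = 001 → c = 0110100, weight = 3.
  m = 101 → c = 1110100, weight = 4.
  m = 011 → c = 0111110, weight = 5.
  m = 111 → c = 1111110, weight = 6.
Tally weights:
  weight 0: 1 codewords.
  weight 1: 1 codewords.
  weight 2: 1 codewords.
  weight 3: 2 codewords.
  weight 4: 1 codewords.
  weight 5: 1 codewords.
  weight 6: 1 codewords.
Minimum distance d = smallest w > 0 with A_w > 0 = 1.
Sanity: Σ A_w = 8 = 2^3 = 8 ✓.


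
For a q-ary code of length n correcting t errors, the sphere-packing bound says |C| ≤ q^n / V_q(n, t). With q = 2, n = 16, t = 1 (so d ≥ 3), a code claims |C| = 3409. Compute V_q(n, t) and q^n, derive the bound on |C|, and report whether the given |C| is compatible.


V_q(n, t) = 17, q^n = 65536, Hamming bound = 3855, |C| = 3409 ≤ bound (satisfied).

Step 1: Compute V_q(n, t) = Σ_{j=0}^1 C(n, j) (q−1)^j.
  j = 0: C(16,0)·(1)^0 = 1·1 = 1.
  j = 1: C(16,1)·(1)^1 = 16·1 = 16.
  V_q(n, t) = 1 + 16 = 17.
Step 2: q^n = 2^16 = 65536.
Step 3: Hamming bound ⌊q^n / V_q(n,t)⌋ = ⌊65536/17⌋ = 3855.
Step 4: Compare |C| = 3409 to 3855: satisfied.
The claimed |C| lies below the Hamming bound.


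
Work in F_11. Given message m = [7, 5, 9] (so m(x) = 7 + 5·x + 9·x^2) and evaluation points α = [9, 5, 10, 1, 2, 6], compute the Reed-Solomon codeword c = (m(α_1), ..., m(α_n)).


c = [0, 4, 0, 10, 9, 9]

Message polynomial: m(x) = 7 + 5·x + 9·x^2 (mod 11).
For each evaluation point α_i, compute m(α_i) mod 11:
  α_1 = 9: Horner steps 9 → 9 → 0, so m(9) = 0.
  α_2 = 5: Horner steps 9 → 6 → 4, so m(5) = 4.
  α_3 = 10: Horner steps 9 → 7 → 0, so m(10) = 0.
  α_4 = 1: Horner steps 9 → 3 → 10, so m(1) = 10.
  α_5 = 2: Horner steps 9 → 1 → 9, so m(2) = 9.
  α_6 = 6: Horner steps 9 → 4 → 9, so m(6) = 9.
Codeword c = [0, 4, 0, 10, 9, 9] ∈ F_11^6.


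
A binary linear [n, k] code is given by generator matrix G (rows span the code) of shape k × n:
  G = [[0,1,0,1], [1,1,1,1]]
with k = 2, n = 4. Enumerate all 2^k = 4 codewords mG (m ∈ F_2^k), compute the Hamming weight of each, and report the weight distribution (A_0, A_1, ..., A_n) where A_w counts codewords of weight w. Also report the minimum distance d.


Weight distribution: A_0 = 1, A_2 = 2, A_4 = 1. Minimum distance d = 2.

Enumerate all 2^2 = 4 messages m ∈ F_2^2.
For each, compute codeword c = mG in F_2^4, then tally its weight.
  m = 00 → c = 0000, weight = 0.
  m = 10 → c = 0101, weight = 2.
  m = 01 → c = 1111, weight = 4.
  m = 11 → c = 1010, weight = 2.
Tally weights:
  weight 0: 1 codewords.
  weight 2: 2 codewords.
  weight 4: 1 codewords.
Minimum distance d = smallest w > 0 with A_w > 0 = 2.
Sanity: Σ A_w = 4 = 2^2 = 4 ✓.


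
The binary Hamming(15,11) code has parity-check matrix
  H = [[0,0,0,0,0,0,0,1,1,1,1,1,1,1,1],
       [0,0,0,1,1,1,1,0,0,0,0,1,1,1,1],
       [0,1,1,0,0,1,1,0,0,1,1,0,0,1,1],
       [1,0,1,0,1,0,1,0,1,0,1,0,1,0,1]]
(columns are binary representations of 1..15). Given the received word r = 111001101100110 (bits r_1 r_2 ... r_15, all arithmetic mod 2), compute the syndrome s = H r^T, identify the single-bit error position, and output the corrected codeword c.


s = (0, 0, 0, 1)^T, error position = 1, corrected codeword c = 011001101100110

Compute s = H r^T mod 2 one row at a time:
  s_1 = 0 + 1 + 1 + 0 + 0 + 1 + 1 + 0 = 4 ≡ 0 (mod 2).
  s_2 = 0 + 0 + 1 + 1 + 0 + 1 + 1 + 0 = 4 ≡ 0 (mod 2).
  s_3 = 1 + 1 + 1 + 1 + 1 + 0 + 1 + 0 = 6 ≡ 0 (mod 2).
  s_4 = 1 + 1 + 0 + 1 + 1 + 0 + 1 + 0 = 5 ≡ 1 (mod 2).
s = (0, 0, 0, 1)^T — this equals column 1 of H (binary 0001), so error is at position 1.
Correct: flip bit 1 of r = 111001101100110 to get c = 011001101100110.


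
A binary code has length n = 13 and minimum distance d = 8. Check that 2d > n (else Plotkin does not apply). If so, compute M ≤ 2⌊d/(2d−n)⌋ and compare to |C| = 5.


Plotkin bound M ≤ 4; given |C| = 5 > bound (violated).

Check applicability: 2d = 16, n = 13.
2d − n = 3 > 0, so Plotkin applies.
Compute d/(2d−n) = 8/3 ≈ 2.6667.
⌊d/(2d−n)⌋ = 2.
Plotkin bound: M ≤ 2·2 = 4.
Given |C| = 5, check: VIOLATED.
This |C| is above the Plotkin bound, so no binary code with n = 13, d = 8 and 5 codewords exists.


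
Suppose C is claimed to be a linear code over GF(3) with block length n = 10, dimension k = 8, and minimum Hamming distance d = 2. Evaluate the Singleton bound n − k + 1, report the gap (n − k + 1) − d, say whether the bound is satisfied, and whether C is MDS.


Singleton RHS = n − k + 1 = 3, slack = 1, bound satisfied, not MDS.

Singleton bound: d ≤ n − k + 1.
Here n = 10, k = 8, so n − k + 1 = 3.
Given d = 2, check d ≤ 3: YES.
Slack = (n − k + 1) − d = 1.
The code is NOT MDS (slack = 1 > 0).
Description: the claimed parameters are [10, 8, 2]_3; such a code would be non-MDS.


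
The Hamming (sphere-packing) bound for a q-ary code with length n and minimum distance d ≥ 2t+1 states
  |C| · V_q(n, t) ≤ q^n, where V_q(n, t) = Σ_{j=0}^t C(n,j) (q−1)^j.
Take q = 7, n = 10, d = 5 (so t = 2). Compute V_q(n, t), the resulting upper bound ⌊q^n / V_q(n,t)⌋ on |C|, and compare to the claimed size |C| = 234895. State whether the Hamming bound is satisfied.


V_q(n, t) = 1681, q^n = 282475249, Hamming bound = 168040, |C| = 234895 > bound (violated).

Step 1: Compute V_q(n, t) = Σ_{j=0}^2 C(n, j) (q−1)^j.
  j = 0: C(10,0)·(6)^0 = 1·1 = 1.
  j = 1: C(10,1)·(6)^1 = 10·6 = 60.
  j = 2: C(10,2)·(6)^2 = 45·36 = 1620.
  V_q(n, t) = 1 + 60 + 1620 = 1681.
Step 2: q^n = 7^10 = 282475249.
Step 3: Hamming bound ⌊q^n / V_q(n,t)⌋ = ⌊282475249/1681⌋ = 168040.
Step 4: Compare |C| = 234895 to 168040: violated.
The claimed |C| lies above the Hamming bound, so no 7-ary code of length 10 with d ≥ 5 can have 234895 codewords.


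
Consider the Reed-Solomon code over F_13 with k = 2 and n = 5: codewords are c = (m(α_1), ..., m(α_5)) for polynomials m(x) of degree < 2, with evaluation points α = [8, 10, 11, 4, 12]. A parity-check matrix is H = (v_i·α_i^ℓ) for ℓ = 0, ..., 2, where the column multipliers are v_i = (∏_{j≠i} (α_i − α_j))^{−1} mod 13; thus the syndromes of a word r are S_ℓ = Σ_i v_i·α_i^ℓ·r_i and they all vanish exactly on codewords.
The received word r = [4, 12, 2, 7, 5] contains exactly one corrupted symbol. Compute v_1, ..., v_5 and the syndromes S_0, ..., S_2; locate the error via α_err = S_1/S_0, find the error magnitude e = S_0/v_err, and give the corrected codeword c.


S = (3, 11, 10), error at position 1, error magnitude e = 11, c = [6, 12, 2, 7, 5].

Step 1: column multipliers v_i = (∏_{j≠i}(α_i − α_j))^{−1} mod 13.
  i = 1 (α = 8): (8−10)(8−11)(8−4)(8−12) = (−2)·(−3)·4·(−4) = −96 ≡ 8, so v_1 = 8^{−1} = 5 (mod 13).
  i = 2 (α = 10): (10−8)(10−11)(10−4)(10−12) = 2·(−1)·6·(−2) = 24 ≡ 11, so v_2 = 11^{−1} = 6 (mod 13).
  i = 3 (α = 11): (11−8)(11−10)(11−4)(11−12) = 3·1·7·(−1) = −21 ≡ 5, so v_3 = 5^{−1} = 8 (mod 13).
  i = 4 (α = 4): (4−8)(4−10)(4−11)(4−12) = (−4)·(−6)·(−7)·(−8) = 1344 ≡ 5, so v_4 = 5^{−1} = 8 (mod 13).
  i = 5 (α = 12): (12−8)(12−10)(12−11)(12−4) = 4·2·1·8 = 64 ≡ 12, so v_5 = 12^{−1} = 12 (mod 13).
  v = [5, 6, 8, 8, 12].
Step 2: syndromes of r = [4, 12, 2, 7, 5] (all sums mod 13).
  S_0 = Σ v_i r_i = 5·4 + 6·12 + 8·2 + 8·7 + 12·5 = 224 ≡ 3.
  S_1 = Σ v_i α_i r_i = 5·8·4 + 6·10·12 + 8·11·2 + 8·4·7 + 12·12·5 = 2000 ≡ 11.
  α_i^2 mod 13 = [12, 9, 4, 3, 1].
  S_2 = Σ v_i α_i^2 r_i = 5·12·4 + 6·9·12 + 8·4·2 + 8·3·7 + 12·1·5 = 1180 ≡ 10.
  S = (3, 11, 10) ≠ 0, so r is not a codeword (an error is present).
Step 3: locate the error. For a single error e at position i, S_ℓ = v_i·e·α_i^ℓ, so α_err = S_1/S_0.
  S_0^{−1} = 3^{−1} = 9 (mod 13), so α_err = 11·9 = 99 ≡ 8 = α_1. Error position i = 1.
  Consistency check: S_2/S_1 = 10·6 = 60 ≡ 8 = α_err ✓ (single-error assumption holds).
Step 4: error magnitude e = S_0/v_1 = S_0·∏_{j≠1}(α_1 − α_j) = 3·8 = 24 ≡ 11 (mod 13).
Step 5: correct position 1: c_1 = r_1 − e = 4 − 11 ≡ 6 (mod 13). Hence c = [6, 12, 2, 7, 5].
  Check: interpolating c through the α_i gives m(x) = 8 + 3·x (degree < 2) with m(α_i) = c_i for every i, so c is indeed a codeword.


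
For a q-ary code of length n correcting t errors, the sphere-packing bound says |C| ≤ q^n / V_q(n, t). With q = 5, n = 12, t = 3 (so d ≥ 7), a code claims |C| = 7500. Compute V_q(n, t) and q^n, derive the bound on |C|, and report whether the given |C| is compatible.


V_q(n, t) = 15185, q^n = 244140625, Hamming bound = 16077, |C| = 7500 ≤ bound (satisfied).

Step 1: Compute V_q(n, t) = Σ_{j=0}^3 C(n, j) (q−1)^j.
  j = 0: C(12,0)·(4)^0 = 1·1 = 1.
  j = 1: C(12,1)·(4)^1 = 12·4 = 48.
  j = 2: C(12,2)·(4)^2 = 66·16 = 1056.
  j = 3: C(12,3)·(4)^3 = 220·64 = 14080.
  V_q(n, t) = 1 + 48 + 1056 + 14080 = 15185.
Step 2: q^n = 5^12 = 244140625.
Step 3: Hamming bound ⌊q^n / V_q(n,t)⌋ = ⌊244140625/15185⌋ = 16077.
Step 4: Compare |C| = 7500 to 16077: satisfied.
The claimed |C| lies below the Hamming bound.


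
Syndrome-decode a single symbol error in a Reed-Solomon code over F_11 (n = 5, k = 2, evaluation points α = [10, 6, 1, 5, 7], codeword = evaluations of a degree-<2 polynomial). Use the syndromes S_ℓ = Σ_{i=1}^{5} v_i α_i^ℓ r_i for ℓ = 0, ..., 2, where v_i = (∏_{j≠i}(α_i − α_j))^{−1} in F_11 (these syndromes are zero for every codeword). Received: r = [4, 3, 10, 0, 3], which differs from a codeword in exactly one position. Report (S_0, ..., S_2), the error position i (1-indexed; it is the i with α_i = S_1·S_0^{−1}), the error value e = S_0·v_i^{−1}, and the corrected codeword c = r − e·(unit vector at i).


S = (1, 7, 5), error at position 5, error magnitude e = 8, c = [4, 3, 10, 0, 6].

Step 1: column multipliers v_i = (∏_{j≠i}(α_i − α_j))^{−1} mod 11.
  i = 1 (α = 10): (10−6)(10−1)(10−5)(10−7) = 4·9·5·3 = 540 ≡ 1, so v_1 = 1^{−1} = 1 (mod 11).
  i = 2 (α = 6): (6−10)(6−1)(6−5)(6−7) = (−4)·5·1·(−1) = 20 ≡ 9, so v_2 = 9^{−1} = 5 (mod 11).
  i = 3 (α = 1): (1−10)(1−6)(1−5)(1−7) = (−9)·(−5)·(−4)·(−6) = 1080 ≡ 2, so v_3 = 2^{−1} = 6 (mod 11).
  i = 4 (α = 5): (5−10)(5−6)(5−1)(5−7) = (−5)·(−1)·4·(−2) = −40 ≡ 4, so v_4 = 4^{−1} = 3 (mod 11).
  i = 5 (α = 7): (7−10)(7−6)(7−1)(7−5) = (−3)·1·6·2 = −36 ≡ 8, so v_5 = 8^{−1} = 7 (mod 11).
  v = [1, 5, 6, 3, 7].
Step 2: syndromes of r = [4, 3, 10, 0, 3] (all sums mod 11).
  S_0 = Σ v_i r_i = 1·4 + 5·3 + 6·10 + 3·0 + 7·3 = 100 ≡ 1.
  S_1 = Σ v_i α_i r_i = 1·10·4 + 5·6·3 + 6·1·10 + 3·5·0 + 7·7·3 = 337 ≡ 7.
  α_i^2 mod 11 = [1, 3, 1, 3, 5].
  S_2 = Σ v_i α_i^2 r_i = 1·1·4 + 5·3·3 + 6·1·10 + 3·3·0 + 7·5·3 = 214 ≡ 5.
  S = (1, 7, 5) ≠ 0, so r is not a codeword (an error is present).
Step 3: locate the error. For a single error e at position i, S_ℓ = v_i·e·α_i^ℓ, so α_err = S_1/S_0.
  S_0^{−1} = 1^{−1} = 1 (mod 11), so α_err = 7·1 = 7 ≡ 7 = α_5. Error position i = 5.
  Consistency check: S_2/S_1 = 5·8 = 40 ≡ 7 = α_err ✓ (single-error assumption holds).
Step 4: error magnitude e = S_0/v_5 = S_0·∏_{j≠5}(α_5 − α_j) = 1·8 = 8 ≡ 8 (mod 11).
Step 5: correct position 5: c_5 = r_5 − e = 3 − 8 ≡ 6 (mod 11). Hence c = [4, 3, 10, 0, 6].
  Check: interpolating c through the α_i gives m(x) = 7 + 3·x (degree < 2) with m(α_i) = c_i for every i, so c is indeed a codeword.


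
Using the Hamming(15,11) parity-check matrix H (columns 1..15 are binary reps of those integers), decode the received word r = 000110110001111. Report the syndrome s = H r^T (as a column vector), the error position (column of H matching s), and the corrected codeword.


s = (1, 1, 1, 0)^T, error position = 14, corrected codeword c = 000110110001101

Compute s = H r^T mod 2 one row at a time:
  s_1 = 1 + 0 + 0 + 0 + 1 + 1 + 1 + 1 = 5 ≡ 1 (mod 2).
  s_2 = 1 + 1 + 0 + 1 + 1 + 1 + 1 + 1 = 7 ≡ 1 (mod 2).
  s_3 = 0 + 0 + 0 + 1 + 0 + 0 + 1 + 1 = 3 ≡ 1 (mod 2).
  s_4 = 0 + 0 + 1 + 1 + 0 + 0 + 1 + 1 = 4 ≡ 0 (mod 2).
s = (1, 1, 1, 0)^T — this equals column 14 of H (binary 1110), so error is at position 14.
Correct: flip bit 14 of r = 000110110001111 to get c = 000110110001101.


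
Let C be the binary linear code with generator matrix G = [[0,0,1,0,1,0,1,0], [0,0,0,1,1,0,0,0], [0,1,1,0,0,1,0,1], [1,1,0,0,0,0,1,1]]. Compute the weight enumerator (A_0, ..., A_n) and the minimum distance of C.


Weight distribution: A_0 = 1, A_2 = 1, A_3 = 4, A_4 = 3, A_5 = 4, A_6 = 3. Minimum distance d = 2.

Enumerate all 2^4 = 16 messages m ∈ F_2^4.
For each, compute codeword c = mG in F_2^8, then tally its weight.
  m = 0000 → c = 00000000, weight = 0.
  m = 1000 → c = 00101010, weight = 3.
  m = 0100 → c = 00011000, weight = 2.
  m = 1100 → c = 00110010, weight = 3.
  m = 0010 → c = 01100101, weight = 4.
  m = 1010 → c = 01001111, weight = 5.
  m = 0110 → c = 01111101, weight = 6.
  m = 1110 → c = 01010111, weight = 5.
  m = 0001 → c = 11000011, weight = 4.
  m = 1001 → c = 11101001, weight = 5.
  m = 0101 → c = 11011011, weight = 6.
  m = 1101 → c = 11110001, weight = 5.
  m = 0011 → c = 10100110, weight = 4.
  m = 1011 → c = 10001100, weight = 3.
  m = 0111 → c = 10111110, weight = 6.
  m = 1111 → c = 10010100, weight = 3.
Tally weights:
  weight 0: 1 codewords.
  weight 2: 1 codewords.
  weight 3: 4 codewords.
  weight 4: 3 codewords.
  weight 5: 4 codewords.
  weight 6: 3 codewords.
Minimum distance d = smallest w > 0 with A_w > 0 = 2.
Sanity: Σ A_w = 16 = 2^4 = 16 ✓.


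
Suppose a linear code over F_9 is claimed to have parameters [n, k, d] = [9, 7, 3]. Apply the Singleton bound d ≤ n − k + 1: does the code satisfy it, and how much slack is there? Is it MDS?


Singleton RHS = n − k + 1 = 3, slack = 0, bound satisfied, MDS.

Singleton bound: d ≤ n − k + 1.
Here n = 9, k = 7, so n − k + 1 = 3.
Given d = 3, check d ≤ 3: YES.
Slack = (n − k + 1) − d = 0.
The code is MDS (slack = 0).
Description: the claimed parameters are [9, 7, 3]_9; such a code would be MDS (meets Singleton bound).


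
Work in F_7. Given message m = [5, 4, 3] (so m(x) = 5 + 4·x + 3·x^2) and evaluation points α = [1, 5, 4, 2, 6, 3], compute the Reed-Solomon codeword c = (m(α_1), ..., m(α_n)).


c = [5, 2, 6, 4, 4, 2]

Message polynomial: m(x) = 5 + 4·x + 3·x^2 (mod 7).
For each evaluation point α_i, compute m(α_i) mod 7:
  α_1 = 1: Horner steps 3 → 0 → 5, so m(1) = 5.
  α_2 = 5: Horner steps 3 → 5 → 2, so m(5) = 2.
  α_3 = 4: Horner steps 3 → 2 → 6, so m(4) = 6.
  α_4 = 2: Horner steps 3 → 3 → 4, so m(2) = 4.
  α_5 = 6: Horner steps 3 → 1 → 4, so m(6) = 4.
  α_6 = 3: Horner steps 3 → 6 → 2, so m(3) = 2.
Codeword c = [5, 2, 6, 4, 4, 2] ∈ F_7^6.


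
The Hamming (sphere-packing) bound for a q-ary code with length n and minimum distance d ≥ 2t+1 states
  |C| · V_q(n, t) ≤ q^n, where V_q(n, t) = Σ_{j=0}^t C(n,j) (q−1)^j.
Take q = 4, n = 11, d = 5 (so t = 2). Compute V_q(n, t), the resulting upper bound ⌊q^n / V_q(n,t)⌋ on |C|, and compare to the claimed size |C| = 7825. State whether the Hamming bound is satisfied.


V_q(n, t) = 529, q^n = 4194304, Hamming bound = 7928, |C| = 7825 ≤ bound (satisfied).

Step 1: Compute V_q(n, t) = Σ_{j=0}^2 C(n, j) (q−1)^j.
  j = 0: C(11,0)·(3)^0 = 1·1 = 1.
  j = 1: C(11,1)·(3)^1 = 11·3 = 33.
  j = 2: C(11,2)·(3)^2 = 55·9 = 495.
  V_q(n, t) = 1 + 33 + 495 = 529.
Step 2: q^n = 4^11 = 4194304.
Step 3: Hamming bound ⌊q^n / V_q(n,t)⌋ = ⌊4194304/529⌋ = 7928.
Step 4: Compare |C| = 7825 to 7928: satisfied.
The claimed |C| lies below the Hamming bound.


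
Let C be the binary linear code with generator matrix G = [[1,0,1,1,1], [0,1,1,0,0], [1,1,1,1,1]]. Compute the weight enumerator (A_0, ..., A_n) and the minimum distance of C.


Weight distribution: A_0 = 1, A_1 = 2, A_2 = 1, A_3 = 1, A_4 = 2, A_5 = 1. Minimum distance d = 1.

Enumerate all 2^3 = 8 messages m ∈ F_2^3.
For each, compute codeword c = mG in F_2^5, then tally its weight.
  m = 000 → c = 00000, weight = 0.
  m = 100 → c = 10111, weight = 4.
  m = 010 → c = 01100, weight = 2.
  m = 110 → c = 11011, weight = 4.
  m = 001 → c = 11111, weight = 5.
  m = 101 → c = 01000, weight = 1.
  m = 011 → c = 10011, weight = 3.
  m = 111 → c = 00100, weight = 1.
Tally weights:
  weight 0: 1 codewords.
  weight 1: 2 codewords.
  weight 2: 1 codewords.
  weight 3: 1 codewords.
  weight 4: 2 codewords.
  weight 5: 1 codewords.
Minimum distance d = smallest w > 0 with A_w > 0 = 1.
Sanity: Σ A_w = 8 = 2^3 = 8 ✓.


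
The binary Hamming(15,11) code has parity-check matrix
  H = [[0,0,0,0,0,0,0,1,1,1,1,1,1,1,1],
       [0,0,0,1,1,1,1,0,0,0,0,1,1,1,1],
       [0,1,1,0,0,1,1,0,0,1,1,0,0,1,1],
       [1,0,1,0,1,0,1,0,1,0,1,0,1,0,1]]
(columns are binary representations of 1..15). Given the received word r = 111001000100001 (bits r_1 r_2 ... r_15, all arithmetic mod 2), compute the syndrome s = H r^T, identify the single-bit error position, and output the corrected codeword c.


s = (0, 0, 1, 1)^T, error position = 3, corrected codeword c = 110001000100001

Compute s = H r^T mod 2 one row at a time:
  s_1 = 0 + 0 + 1 + 0 + 0 + 0 + 0 + 1 = 2 ≡ 0 (mod 2).
  s_2 = 0 + 0 + 1 + 0 + 0 + 0 + 0 + 1 = 2 ≡ 0 (mod 2).
  s_3 = 1 + 1 + 1 + 0 + 1 + 0 + 0 + 1 = 5 ≡ 1 (mod 2).
  s_4 = 1 + 1 + 0 + 0 + 0 + 0 + 0 + 1 = 3 ≡ 1 (mod 2).
s = (0, 0, 1, 1)^T — this equals column 3 of H (binary 0011), so error is at position 3.
Correct: flip bit 3 of r = 111001000100001 to get c = 110001000100001.


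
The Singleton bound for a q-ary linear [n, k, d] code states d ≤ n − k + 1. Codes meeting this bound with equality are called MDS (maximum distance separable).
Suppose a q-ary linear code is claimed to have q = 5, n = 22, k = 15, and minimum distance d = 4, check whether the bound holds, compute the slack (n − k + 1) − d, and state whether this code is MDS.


Singleton RHS = n − k + 1 = 8, slack = 4, bound satisfied, not MDS.

Singleton bound: d ≤ n − k + 1.
Here n = 22, k = 15, so n − k + 1 = 8.
Given d = 4, check d ≤ 8: YES.
Slack = (n − k + 1) − d = 4.
The code is NOT MDS (slack = 4 > 0).
Description: the claimed parameters are [22, 15, 4]_5; such a code would be non-MDS.


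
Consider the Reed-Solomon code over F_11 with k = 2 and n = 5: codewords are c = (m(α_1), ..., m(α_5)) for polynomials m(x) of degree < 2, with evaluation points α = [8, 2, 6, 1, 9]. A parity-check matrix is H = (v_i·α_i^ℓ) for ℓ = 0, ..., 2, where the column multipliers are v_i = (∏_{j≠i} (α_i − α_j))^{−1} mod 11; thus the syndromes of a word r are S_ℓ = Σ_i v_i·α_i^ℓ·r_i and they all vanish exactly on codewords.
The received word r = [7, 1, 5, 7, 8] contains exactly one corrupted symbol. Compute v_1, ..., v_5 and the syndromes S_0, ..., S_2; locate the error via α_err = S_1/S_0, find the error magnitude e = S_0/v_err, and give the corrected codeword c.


S = (8, 8, 8), error at position 4, error magnitude e = 7, c = [7, 1, 5, 0, 8].

Step 1: column multipliers v_i = (∏_{j≠i}(α_i − α_j))^{−1} mod 11.
  i = 1 (α = 8): (8−2)(8−6)(8−1)(8−9) = 6·2·7·(−1) = −84 ≡ 4, so v_1 = 4^{−1} = 3 (mod 11).
  i = 2 (α = 2): (2−8)(2−6)(2−1)(2−9) = (−6)·(−4)·1·(−7) = −168 ≡ 8, so v_2 = 8^{−1} = 7 (mod 11).
  i = 3 (α = 6): (6−8)(6−2)(6−1)(6−9) = (−2)·4·5·(−3) = 120 ≡ 10, so v_3 = 10^{−1} = 10 (mod 11).
  i = 4 (α = 1): (1−8)(1−2)(1−6)(1−9) = (−7)·(−1)·(−5)·(−8) = 280 ≡ 5, so v_4 = 5^{−1} = 9 (mod 11).
  i = 5 (α = 9): (9−8)(9−2)(9−6)(9−1) = 1·7·3·8 = 168 ≡ 3, so v_5 = 3^{−1} = 4 (mod 11).
  v = [3, 7, 10, 9, 4].
Step 2: syndromes of r = [7, 1, 5, 7, 8] (all sums mod 11).
  S_0 = Σ v_i r_i = 3·7 + 7·1 + 10·5 + 9·7 + 4·8 = 173 ≡ 8.
  S_1 = Σ v_i α_i r_i = 3·8·7 + 7·2·1 + 10·6·5 + 9·1·7 + 4·9·8 = 833 ≡ 8.
  α_i^2 mod 11 = [9, 4, 3, 1, 4].
  S_2 = Σ v_i α_i^2 r_i = 3·9·7 + 7·4·1 + 10·3·5 + 9·1·7 + 4·4·8 = 558 ≡ 8.
  S = (8, 8, 8) ≠ 0, so r is not a codeword (an error is present).
Step 3: locate the error. For a single error e at position i, S_ℓ = v_i·e·α_i^ℓ, so α_err = S_1/S_0.
  S_0^{−1} = 8^{−1} = 7 (mod 11), so α_err = 8·7 = 56 ≡ 1 = α_4. Error position i = 4.
  Consistency check: S_2/S_1 = 8·7 = 56 ≡ 1 = α_err ✓ (single-error assumption holds).
Step 4: error magnitude e = S_0/v_4 = S_0·∏_{j≠4}(α_4 − α_j) = 8·5 = 40 ≡ 7 (mod 11).
Step 5: correct position 4: c_4 = r_4 − e = 7 − 7 ≡ 0 (mod 11). Hence c = [7, 1, 5, 0, 8].
  Check: interpolating c through the α_i gives m(x) = 10 + 1·x (degree < 2) with m(α_i) = c_i for every i, so c is indeed a codeword.


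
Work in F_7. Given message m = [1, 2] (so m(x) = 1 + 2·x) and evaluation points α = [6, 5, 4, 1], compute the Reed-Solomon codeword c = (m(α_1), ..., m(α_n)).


c = [6, 4, 2, 3]

Message polynomial: m(x) = 1 + 2·x (mod 7).
For each evaluation point α_i, compute m(α_i) mod 7:
  α_1 = 6: Horner steps 2 → 6, so m(6) = 6.
  α_2 = 5: Horner steps 2 → 4, so m(5) = 4.
  α_3 = 4: Horner steps 2 → 2, so m(4) = 2.
  α_4 = 1: Horner steps 2 → 3, so m(1) = 3.
Codeword c = [6, 4, 2, 3] ∈ F_7^4.


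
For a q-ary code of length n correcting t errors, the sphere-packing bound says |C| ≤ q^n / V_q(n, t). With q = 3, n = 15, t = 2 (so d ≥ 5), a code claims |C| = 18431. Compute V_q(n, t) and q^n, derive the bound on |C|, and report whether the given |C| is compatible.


V_q(n, t) = 451, q^n = 14348907, Hamming bound = 31815, |C| = 18431 ≤ bound (satisfied).

Step 1: Compute V_q(n, t) = Σ_{j=0}^2 C(n, j) (q−1)^j.
  j = 0: C(15,0)·(2)^0 = 1·1 = 1.
  j = 1: C(15,1)·(2)^1 = 15·2 = 30.
  j = 2: C(15,2)·(2)^2 = 105·4 = 420.
  V_q(n, t) = 1 + 30 + 420 = 451.
Step 2: q^n = 3^15 = 14348907.
Step 3: Hamming bound ⌊q^n / V_q(n,t)⌋ = ⌊14348907/451⌋ = 31815.
Step 4: Compare |C| = 18431 to 31815: satisfied.
The claimed |C| lies below the Hamming bound.


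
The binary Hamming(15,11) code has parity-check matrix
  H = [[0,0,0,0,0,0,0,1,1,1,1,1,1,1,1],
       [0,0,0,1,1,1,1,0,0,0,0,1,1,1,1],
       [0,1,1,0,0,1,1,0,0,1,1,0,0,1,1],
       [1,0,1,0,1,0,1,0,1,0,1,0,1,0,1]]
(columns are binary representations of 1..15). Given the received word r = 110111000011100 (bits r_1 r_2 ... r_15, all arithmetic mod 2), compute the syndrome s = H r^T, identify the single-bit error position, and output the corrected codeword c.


s = (1, 1, 1, 0)^T, error position = 14, corrected codeword c = 110111000011110

Compute s = H r^T mod 2 one row at a time:
  s_1 = 0 + 0 + 0 + 1 + 1 + 1 + 0 + 0 = 3 ≡ 1 (mod 2).
  s_2 = 1 + 1 + 1 + 0 + 1 + 1 + 0 + 0 = 5 ≡ 1 (mod 2).
  s_3 = 1 + 0 + 1 + 0 + 0 + 1 + 0 + 0 = 3 ≡ 1 (mod 2).
  s_4 = 1 + 0 + 1 + 0 + 0 + 1 + 1 + 0 = 4 ≡ 0 (mod 2).
s = (1, 1, 1, 0)^T — this equals column 14 of H (binary 1110), so error is at position 14.
Correct: flip bit 14 of r = 110111000011100 to get c = 110111000011110.


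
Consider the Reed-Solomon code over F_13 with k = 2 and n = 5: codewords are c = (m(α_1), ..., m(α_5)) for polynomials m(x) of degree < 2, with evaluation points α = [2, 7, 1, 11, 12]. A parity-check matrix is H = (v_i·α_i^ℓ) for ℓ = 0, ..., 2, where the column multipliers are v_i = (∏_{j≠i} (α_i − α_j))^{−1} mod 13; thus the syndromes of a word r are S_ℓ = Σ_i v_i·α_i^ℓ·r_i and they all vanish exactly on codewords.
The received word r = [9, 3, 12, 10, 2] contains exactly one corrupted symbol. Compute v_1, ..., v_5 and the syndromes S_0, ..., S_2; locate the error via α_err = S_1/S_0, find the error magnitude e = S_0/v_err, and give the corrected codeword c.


S = (1, 2, 4), error at position 1, error magnitude e = 5, c = [4, 3, 12, 10, 2].

Step 1: column multipliers v_i = (∏_{j≠i}(α_i − α_j))^{−1} mod 13.
  i = 1 (α = 2): (2−7)(2−1)(2−11)(2−12) = (−5)·1·(−9)·(−10) = −450 ≡ 5, so v_1 = 5^{−1} = 8 (mod 13).
  i = 2 (α = 7): (7−2)(7−1)(7−11)(7−12) = 5·6·(−4)·(−5) = 600 ≡ 2, so v_2 = 2^{−1} = 7 (mod 13).
  i = 3 (α = 1): (1−2)(1−7)(1−11)(1−12) = (−1)·(−6)·(−10)·(−11) = 660 ≡ 10, so v_3 = 10^{−1} = 4 (mod 13).
  i = 4 (α = 11): (11−2)(11−7)(11−1)(11−12) = 9·4·10·(−1) = −360 ≡ 4, so v_4 = 4^{−1} = 10 (mod 13).
  i = 5 (α = 12): (12−2)(12−7)(12−1)(12−11) = 10·5·11·1 = 550 ≡ 4, so v_5 = 4^{−1} = 10 (mod 13).
  v = [8, 7, 4, 10, 10].
Step 2: syndromes of r = [9, 3, 12, 10, 2] (all sums mod 13).
  S_0 = Σ v_i r_i = 8·9 + 7·3 + 4·12 + 10·10 + 10·2 = 261 ≡ 1.
  S_1 = Σ v_i α_i r_i = 8·2·9 + 7·7·3 + 4·1·12 + 10·11·10 + 10·12·2 = 1679 ≡ 2.
  α_i^2 mod 13 = [4, 10, 1, 4, 1].
  S_2 = Σ v_i α_i^2 r_i = 8·4·9 + 7·10·3 + 4·1·12 + 10·4·10 + 10·1·2 = 966 ≡ 4.
  S = (1, 2, 4) ≠ 0, so r is not a codeword (an error is present).
Step 3: locate the error. For a single error e at position i, S_ℓ = v_i·e·α_i^ℓ, so α_err = S_1/S_0.
  S_0^{−1} = 1^{−1} = 1 (mod 13), so α_err = 2·1 = 2 ≡ 2 = α_1. Error position i = 1.
  Consistency check: S_2/S_1 = 4·7 = 28 ≡ 2 = α_err ✓ (single-error assumption holds).
Step 4: error magnitude e = S_0/v_1 = S_0·∏_{j≠1}(α_1 − α_j) = 1·5 = 5 ≡ 5 (mod 13).
Step 5: correct position 1: c_1 = r_1 − e = 9 − 5 ≡ 4 (mod 13). Hence c = [4, 3, 12, 10, 2].
  Check: interpolating c through the α_i gives m(x) = 7 + 5·x (degree < 2) with m(α_i) = c_i for every i, so c is indeed a codeword.


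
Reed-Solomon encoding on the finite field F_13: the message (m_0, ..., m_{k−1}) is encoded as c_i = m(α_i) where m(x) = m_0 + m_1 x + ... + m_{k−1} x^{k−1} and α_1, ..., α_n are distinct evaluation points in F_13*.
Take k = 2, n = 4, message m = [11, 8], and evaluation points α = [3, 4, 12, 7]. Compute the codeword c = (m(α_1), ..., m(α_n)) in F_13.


c = [9, 4, 3, 2]

Message polynomial: m(x) = 11 + 8·x (mod 13).
For each evaluation point α_i, compute m(α_i) mod 13:
  α_1 = 3: Horner steps 8 → 9, so m(3) = 9.
  α_2 = 4: Horner steps 8 → 4, so m(4) = 4.
  α_3 = 12: Horner steps 8 → 3, so m(12) = 3.
  α_4 = 7: Horner steps 8 → 2, so m(7) = 2.
Codeword c = [9, 4, 3, 2] ∈ F_13^4.


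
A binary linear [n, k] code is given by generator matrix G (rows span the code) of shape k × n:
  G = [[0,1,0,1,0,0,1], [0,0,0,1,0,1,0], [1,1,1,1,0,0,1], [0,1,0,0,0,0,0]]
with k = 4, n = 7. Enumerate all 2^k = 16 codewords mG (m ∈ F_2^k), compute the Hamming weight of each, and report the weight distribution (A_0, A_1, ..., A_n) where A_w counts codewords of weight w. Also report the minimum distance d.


Weight distribution: A_0 = 1, A_1 = 1, A_2 = 4, A_3 = 4, A_4 = 3, A_5 = 3. Minimum distance d = 1.

Enumerate all 2^4 = 16 messages m ∈ F_2^4.
For each, compute codeword c = mG in F_2^7, then tally its weight.
  m = 0000 → c = 0000000, weight = 0.
  m = 1000 → c = 0101001, weight = 3.
  m = 0100 → c = 0001010, weight = 2.
  m = 1100 → c = 0100011, weight = 3.
  m = 0010 → c = 1111001, weight = 5.
  m = 1010 → c = 1010000, weight = 2.
  m = 0110 → c = 1110011, weight = 5.
  m = 1110 → c = 1011010, weight = 4.
  m = 0001 → c = 0100000, weight = 1.
  m = 1001 → c = 0001001, weight = 2.
  m = 0101 → c = 0101010, weight = 3.
  m = 1101 → c = 0000011, weight = 2.
  m = 0011 → c = 1011001, weight = 4.
  m = 1011 → c = 1110000, weight = 3.
  m = 0111 → c = 1010011, weight = 4.
  m = 1111 → c = 1111010, weight = 5.
Tally weights:
  weight 0: 1 codewords.
  weight 1: 1 codewords.
  weight 2: 4 codewords.
  weight 3: 4 codewords.
  weight 4: 3 codewords.
  weight 5: 3 codewords.
Minimum distance d = smallest w > 0 with A_w > 0 = 1.
Sanity: Σ A_w = 16 = 2^4 = 16 ✓.


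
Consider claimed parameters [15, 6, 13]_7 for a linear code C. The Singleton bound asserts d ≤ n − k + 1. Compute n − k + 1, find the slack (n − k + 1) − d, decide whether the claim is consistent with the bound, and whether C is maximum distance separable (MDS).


Singleton RHS = n − k + 1 = 10, slack = -3, bound violated (no such code; not MDS).

Singleton bound: d ≤ n − k + 1.
Here n = 15, k = 6, so n − k + 1 = 10.
Given d = 13, check d ≤ 10: NO.
Slack = (n − k + 1) − d = -3.
The slack is negative: d = 13 exceeds n − k + 1 = 10 by 3, so the Singleton bound is violated and no linear [15, 6, 13]_7 code can exist. In particular it is not MDS (MDS requires d = n − k + 1 exactly).
Description: the claimed parameters are [15, 6, 13]_7; such a code would be impossible (violates the Singleton bound).


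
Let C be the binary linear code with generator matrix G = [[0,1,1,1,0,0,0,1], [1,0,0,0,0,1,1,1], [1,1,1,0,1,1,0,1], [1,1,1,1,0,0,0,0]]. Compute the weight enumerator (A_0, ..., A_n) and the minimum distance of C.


Weight distribution: A_0 = 1, A_2 = 2, A_4 = 9, A_6 = 4. Minimum distance d = 2.

Enumerate all 2^4 = 16 messages m ∈ F_2^4.
For each, compute codeword c = mG in F_2^8, then tally its weight.
  m = 0000 → c = 00000000, weight = 0.
  m = 1000 → c = 01110001, weight = 4.
  m = 0100 → c = 10000111, weight = 4.
  m = 1100 → c = 11110110, weight = 6.
  m = 0010 → c = 11101101, weight = 6.
  m = 1010 → c = 10011100, weight = 4.
  m = 0110 → c = 01101010, weight = 4.
  m = 1110 → c = 00011011, weight = 4.
  m = 0001 → c = 11110000, weight = 4.
  m = 1001 → c = 10000001, weight = 2.
  m = 0101 → c = 01110111, weight = 6.
  m = 1101 → c = 00000110, weight = 2.
  m = 0011 → c = 00011101, weight = 4.
  m = 1011 → c = 01101100, weight = 4.
  m = 0111 → c = 10011010, weight = 4.
  m = 1111 → c = 11101011, weight = 6.
Tally weights:
  weight 0: 1 codewords.
  weight 2: 2 codewords.
  weight 4: 9 codewords.
  weight 6: 4 codewords.
Minimum distance d = smallest w > 0 with A_w > 0 = 2.
Sanity: Σ A_w = 16 = 2^4 = 16 ✓.


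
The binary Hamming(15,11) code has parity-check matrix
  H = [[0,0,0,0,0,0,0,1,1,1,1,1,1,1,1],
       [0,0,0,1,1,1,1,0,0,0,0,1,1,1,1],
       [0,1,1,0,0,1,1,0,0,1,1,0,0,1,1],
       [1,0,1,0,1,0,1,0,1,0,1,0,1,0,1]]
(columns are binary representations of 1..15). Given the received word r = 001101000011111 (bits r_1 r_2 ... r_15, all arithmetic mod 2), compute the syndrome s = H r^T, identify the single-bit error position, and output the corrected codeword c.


s = (1, 0, 1, 0)^T, error position = 10, corrected codeword c = 001101000111111

Compute s = H r^T mod 2 one row at a time:
  s_1 = 0 + 0 + 0 + 1 + 1 + 1 + 1 + 1 = 5 ≡ 1 (mod 2).
  s_2 = 1 + 0 + 1 + 0 + 1 + 1 + 1 + 1 = 6 ≡ 0 (mod 2).
  s_3 = 0 + 1 + 1 + 0 + 0 + 1 + 1 + 1 = 5 ≡ 1 (mod 2).
  s_4 = 0 + 1 + 0 + 0 + 0 + 1 + 1 + 1 = 4 ≡ 0 (mod 2).
s = (1, 0, 1, 0)^T — this equals column 10 of H (binary 1010), so error is at position 10.
Correct: flip bit 10 of r = 001101000011111 to get c = 001101000111111.


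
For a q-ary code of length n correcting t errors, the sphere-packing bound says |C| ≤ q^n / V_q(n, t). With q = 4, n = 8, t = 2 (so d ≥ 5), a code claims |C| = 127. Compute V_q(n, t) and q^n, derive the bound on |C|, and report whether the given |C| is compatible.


V_q(n, t) = 277, q^n = 65536, Hamming bound = 236, |C| = 127 ≤ bound (satisfied).

Step 1: Compute V_q(n, t) = Σ_{j=0}^2 C(n, j) (q−1)^j.
  j = 0: C(8,0)·(3)^0 = 1·1 = 1.
  j = 1: C(8,1)·(3)^1 = 8·3 = 24.
  j = 2: C(8,2)·(3)^2 = 28·9 = 252.
  V_q(n, t) = 1 + 24 + 252 = 277.
Step 2: q^n = 4^8 = 65536.
Step 3: Hamming bound ⌊q^n / V_q(n,t)⌋ = ⌊65536/277⌋ = 236.
Step 4: Compare |C| = 127 to 236: satisfied.
The claimed |C| lies below the Hamming bound.


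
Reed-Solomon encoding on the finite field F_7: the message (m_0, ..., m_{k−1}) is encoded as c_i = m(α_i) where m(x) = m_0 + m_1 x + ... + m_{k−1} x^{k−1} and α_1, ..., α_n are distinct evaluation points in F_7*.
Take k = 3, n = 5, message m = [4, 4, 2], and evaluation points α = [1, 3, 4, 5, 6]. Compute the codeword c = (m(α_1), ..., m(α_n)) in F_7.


c = [3, 6, 3, 4, 2]

Message polynomial: m(x) = 4 + 4·x + 2·x^2 (mod 7).
For each evaluation point α_i, compute m(α_i) mod 7:
  α_1 = 1: Horner steps 2 → 6 → 3, so m(1) = 3.
  α_2 = 3: Horner steps 2 → 3 → 6, so m(3) = 6.
  α_3 = 4: Horner steps 2 → 5 → 3, so m(4) = 3.
  α_4 = 5: Horner steps 2 → 0 → 4, so m(5) = 4.
  α_5 = 6: Horner steps 2 → 2 → 2, so m(6) = 2.
Codeword c = [3, 6, 3, 4, 2] ∈ F_7^5.


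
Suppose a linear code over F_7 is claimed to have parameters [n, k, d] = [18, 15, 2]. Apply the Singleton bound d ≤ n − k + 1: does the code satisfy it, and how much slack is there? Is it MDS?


Singleton RHS = n − k + 1 = 4, slack = 2, bound satisfied, not MDS.

Singleton bound: d ≤ n − k + 1.
Here n = 18, k = 15, so n − k + 1 = 4.
Given d = 2, check d ≤ 4: YES.
Slack = (n − k + 1) − d = 2.
The code is NOT MDS (slack = 2 > 0).
Description: the claimed parameters are [18, 15, 2]_7; such a code would be non-MDS.


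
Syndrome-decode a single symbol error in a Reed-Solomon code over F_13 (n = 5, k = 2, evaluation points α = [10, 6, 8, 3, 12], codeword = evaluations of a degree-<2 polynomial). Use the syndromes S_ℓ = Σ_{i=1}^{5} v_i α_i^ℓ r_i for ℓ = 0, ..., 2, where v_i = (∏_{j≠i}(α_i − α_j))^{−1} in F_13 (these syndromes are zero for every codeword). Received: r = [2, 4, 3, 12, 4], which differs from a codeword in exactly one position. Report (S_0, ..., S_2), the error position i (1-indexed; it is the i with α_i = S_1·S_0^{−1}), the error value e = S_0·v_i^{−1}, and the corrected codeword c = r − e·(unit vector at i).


S = (1, 12, 1), error at position 5, error magnitude e = 3, c = [2, 4, 3, 12, 1].

Step 1: column multipliers v_i = (∏_{j≠i}(α_i − α_j))^{−1} mod 13.
  i = 1 (α = 10): (10−6)(10−8)(10−3)(10−12) = 4·2·7·(−2) = −112 ≡ 5, so v_1 = 5^{−1} = 8 (mod 13).
  i = 2 (α = 6): (6−10)(6−8)(6−3)(6−12) = (−4)·(−2)·3·(−6) = −144 ≡ 12, so v_2 = 12^{−1} = 12 (mod 13).
  i = 3 (α = 8): (8−10)(8−6)(8−3)(8−12) = (−2)·2·5·(−4) = 80 ≡ 2, so v_3 = 2^{−1} = 7 (mod 13).
  i = 4 (α = 3): (3−10)(3−6)(3−8)(3−12) = (−7)·(−3)·(−5)·(−9) = 945 ≡ 9, so v_4 = 9^{−1} = 3 (mod 13).
  i = 5 (α = 12): (12−10)(12−6)(12−8)(12−3) = 2·6·4·9 = 432 ≡ 3, so v_5 = 3^{−1} = 9 (mod 13).
  v = [8, 12, 7, 3, 9].
Step 2: syndromes of r = [2, 4, 3, 12, 4] (all sums mod 13).
  S_0 = Σ v_i r_i = 8·2 + 12·4 + 7·3 + 3·12 + 9·4 = 157 ≡ 1.
  S_1 = Σ v_i α_i r_i = 8·10·2 + 12·6·4 + 7·8·3 + 3·3·12 + 9·12·4 = 1156 ≡ 12.
  α_i^2 mod 13 = [9, 10, 12, 9, 1].
  S_2 = Σ v_i α_i^2 r_i = 8·9·2 + 12·10·4 + 7·12·3 + 3·9·12 + 9·1·4 = 1236 ≡ 1.
  S = (1, 12, 1) ≠ 0, so r is not a codeword (an error is present).
Step 3: locate the error. For a single error e at position i, S_ℓ = v_i·e·α_i^ℓ, so α_err = S_1/S_0.
  S_0^{−1} = 1^{−1} = 1 (mod 13), so α_err = 12·1 = 12 ≡ 12 = α_5. Error position i = 5.
  Consistency check: S_2/S_1 = 1·12 = 12 ≡ 12 = α_err ✓ (single-error assumption holds).
Step 4: error magnitude e = S_0/v_5 = S_0·∏_{j≠5}(α_5 − α_j) = 1·3 = 3 ≡ 3 (mod 13).
Step 5: correct position 5: c_5 = r_5 − e = 4 − 3 ≡ 1 (mod 13). Hence c = [2, 4, 3, 12, 1].
  Check: interpolating c through the α_i gives m(x) = 7 + 6·x (degree < 2) with m(α_i) = c_i for every i, so c is indeed a codeword.


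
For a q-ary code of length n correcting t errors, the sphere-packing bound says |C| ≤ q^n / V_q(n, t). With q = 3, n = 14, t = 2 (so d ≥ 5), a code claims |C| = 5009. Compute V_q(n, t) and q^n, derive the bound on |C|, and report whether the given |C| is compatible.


V_q(n, t) = 393, q^n = 4782969, Hamming bound = 12170, |C| = 5009 ≤ bound (satisfied).

Step 1: Compute V_q(n, t) = Σ_{j=0}^2 C(n, j) (q−1)^j.
  j = 0: C(14,0)·(2)^0 = 1·1 = 1.
  j = 1: C(14,1)·(2)^1 = 14·2 = 28.
  j = 2: C(14,2)·(2)^2 = 91·4 = 364.
  V_q(n, t) = 1 + 28 + 364 = 393.
Step 2: q^n = 3^14 = 4782969.
Step 3: Hamming bound ⌊q^n / V_q(n,t)⌋ = ⌊4782969/393⌋ = 12170.
Step 4: Compare |C| = 5009 to 12170: satisfied.
The claimed |C| lies below the Hamming bound.


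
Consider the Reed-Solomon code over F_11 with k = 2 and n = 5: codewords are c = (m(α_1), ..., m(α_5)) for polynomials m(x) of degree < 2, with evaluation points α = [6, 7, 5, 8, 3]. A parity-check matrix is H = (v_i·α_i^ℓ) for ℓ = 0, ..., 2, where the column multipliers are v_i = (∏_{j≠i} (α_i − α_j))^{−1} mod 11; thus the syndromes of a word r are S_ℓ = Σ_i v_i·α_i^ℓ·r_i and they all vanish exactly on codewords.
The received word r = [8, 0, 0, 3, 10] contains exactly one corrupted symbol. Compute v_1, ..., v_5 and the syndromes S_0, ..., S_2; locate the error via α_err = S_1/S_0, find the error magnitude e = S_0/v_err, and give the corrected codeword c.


S = (5, 3, 4), error at position 3, error magnitude e = 6, c = [8, 0, 5, 3, 10].

Step 1: column multipliers v_i = (∏_{j≠i}(α_i − α_j))^{−1} mod 11.
  i = 1 (α = 6): (6−7)(6−5)(6−8)(6−3) = (−1)·1·(−2)·3 = 6 ≡ 6, so v_1 = 6^{−1} = 2 (mod 11).
  i = 2 (α = 7): (7−6)(7−5)(7−8)(7−3) = 1·2·(−1)·4 = −8 ≡ 3, so v_2 = 3^{−1} = 4 (mod 11).
  i = 3 (α = 5): (5−6)(5−7)(5−8)(5−3) = (−1)·(−2)·(−3)·2 = −12 ≡ 10, so v_3 = 10^{−1} = 10 (mod 11).
  i = 4 (α = 8): (8−6)(8−7)(8−5)(8−3) = 2·1·3·5 = 30 ≡ 8, so v_4 = 8^{−1} = 7 (mod 11).
  i = 5 (α = 3): (3−6)(3−7)(3−5)(3−8) = (−3)·(−4)·(−2)·(−5) = 120 ≡ 10, so v_5 = 10^{−1} = 10 (mod 11).
  v = [2, 4, 10, 7, 10].
Step 2: syndromes of r = [8, 0, 0, 3, 10] (all sums mod 11).
  S_0 = Σ v_i r_i = 2·8 + 4·0 + 10·0 + 7·3 + 10·10 = 137 ≡ 5.
  S_1 = Σ v_i α_i r_i = 2·6·8 + 4·7·0 + 10·5·0 + 7·8·3 + 10·3·10 = 564 ≡ 3.
  α_i^2 mod 11 = [3, 5, 3, 9, 9].
  S_2 = Σ v_i α_i^2 r_i = 2·3·8 + 4·5·0 + 10·3·0 + 7·9·3 + 10·9·10 = 1137 ≡ 4.
  S = (5, 3, 4) ≠ 0, so r is not a codeword (an error is present).
Step 3: locate the error. For a single error e at position i, S_ℓ = v_i·e·α_i^ℓ, so α_err = S_1/S_0.
  S_0^{−1} = 5^{−1} = 9 (mod 11), so α_err = 3·9 = 27 ≡ 5 = α_3. Error position i = 3.
  Consistency check: S_2/S_1 = 4·4 = 16 ≡ 5 = α_err ✓ (single-error assumption holds).
Step 4: error magnitude e = S_0/v_3 = S_0·∏_{j≠3}(α_3 − α_j) = 5·10 = 50 ≡ 6 (mod 11).
Step 5: correct position 3: c_3 = r_3 − e = 0 − 6 ≡ 5 (mod 11). Hence c = [8, 0, 5, 3, 10].
  Check: interpolating c through the α_i gives m(x) = 1 + 3·x (degree < 2) with m(α_i) = c_i for every i, so c is indeed a codeword.
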